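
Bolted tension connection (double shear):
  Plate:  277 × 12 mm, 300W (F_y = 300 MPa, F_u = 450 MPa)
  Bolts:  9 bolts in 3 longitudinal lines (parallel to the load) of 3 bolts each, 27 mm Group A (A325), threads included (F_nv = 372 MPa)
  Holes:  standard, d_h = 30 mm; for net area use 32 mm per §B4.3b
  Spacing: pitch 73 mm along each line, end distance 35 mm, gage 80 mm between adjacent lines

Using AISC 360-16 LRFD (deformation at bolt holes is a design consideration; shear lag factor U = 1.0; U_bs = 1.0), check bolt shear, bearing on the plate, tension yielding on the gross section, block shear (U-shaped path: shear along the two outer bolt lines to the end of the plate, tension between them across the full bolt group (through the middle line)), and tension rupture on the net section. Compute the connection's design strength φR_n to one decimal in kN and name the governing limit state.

Bolt shear: A_b = π(27)²/4 = 572.56 mm². φR_n = 0.75 × 372 × 572.56 × 9 × 2 = 2875.4 kN.
Bearing (12 mm plate, F_u = 450 MPa): end bolts L_c = 35 − 30/2 = 20, R_n = min(1.2×20×12×450, 2.4×27×12×450) = 129.6 kN/bolt; interior L_c = 73 − 30 = 43, R_n = 278.64 kN/bolt. φR_n = 0.75 × (3×129.6 + 6×278.64) = 1545.5 kN.
Tension yield (gross): A_g = 277×12 = 3324 mm². φR_n = 0.90 × 300 × 3324 = 897.5 kN.
Block shear: shear path 2×[35+2×73] = 2×181 mm, A_gv = 4344, A_nv = 2×(181 − 2.5×32)×12 = 2424 mm²; tension across gage: (160 − 2×32)×12 = 1152 mm². R_n = min(0.6×450×2424, 0.6×300×4344) + 1.0×450×1152 = min(654.48, 781.92) + 518.4 = 1172.9 kN. φR_n = 0.75 × 1172.9 = 879.7 kN.
Tension rupture (net): A_n = (277 − 3×32)×12 = 2172 mm² (U = 1.0, A_e = A_n). φR_n = 0.75 × 450 × 2172 = 733.1 kN.
Governing: min(2875.4, 1545.5, 897.5, 879.7, 733.1) = 733.1 kN → net-section rupture.

733.1 kN (net-section rupture governs)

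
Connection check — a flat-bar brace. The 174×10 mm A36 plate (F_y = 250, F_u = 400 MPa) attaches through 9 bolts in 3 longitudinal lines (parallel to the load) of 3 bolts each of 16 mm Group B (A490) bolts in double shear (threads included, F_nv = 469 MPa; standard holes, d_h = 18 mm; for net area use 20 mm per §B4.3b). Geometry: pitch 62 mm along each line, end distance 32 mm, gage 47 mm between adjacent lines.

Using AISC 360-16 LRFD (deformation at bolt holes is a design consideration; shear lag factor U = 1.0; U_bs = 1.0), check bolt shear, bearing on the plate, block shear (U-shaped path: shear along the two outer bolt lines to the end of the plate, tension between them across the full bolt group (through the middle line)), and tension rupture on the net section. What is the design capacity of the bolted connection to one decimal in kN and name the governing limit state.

Bolt shear: A_b = π(16)²/4 = 201.06 mm². φR_n = 0.75 × 469 × 201.06 × 9 × 2 = 1273.0 kN.
Bearing (10 mm plate, F_u = 400 MPa): end bolts L_c = 32 − 18/2 = 23, R_n = min(1.2×23×10×400, 2.4×16×10×400) = 110.4 kN/bolt; interior L_c = 62 − 18 = 44, R_n = 153.6 kN/bolt. φR_n = 0.75 × (3×110.4 + 6×153.6) = 939.6 kN.
Block shear: shear path 2×[32+2×62] = 2×156 mm, A_gv = 3120, A_nv = 2×(156 − 2.5×20)×10 = 2120 mm²; tension across gage: (94 − 2×20)×10 = 540 mm². R_n = min(0.6×400×2120, 0.6×250×3120) + 1.0×400×540 = min(508.8, 468) + 216 = 684 kN. φR_n = 0.75 × 684 = 513.0 kN.
Tension rupture (net): A_n = (174 − 3×20)×10 = 1140 mm² (U = 1.0, A_e = A_n). φR_n = 0.75 × 400 × 1140 = 342.0 kN.
Governing: min(1273.0, 939.6, 513.0, 342.0) = 342.0 kN → net-section rupture.

342.0 kN (net-section rupture governs)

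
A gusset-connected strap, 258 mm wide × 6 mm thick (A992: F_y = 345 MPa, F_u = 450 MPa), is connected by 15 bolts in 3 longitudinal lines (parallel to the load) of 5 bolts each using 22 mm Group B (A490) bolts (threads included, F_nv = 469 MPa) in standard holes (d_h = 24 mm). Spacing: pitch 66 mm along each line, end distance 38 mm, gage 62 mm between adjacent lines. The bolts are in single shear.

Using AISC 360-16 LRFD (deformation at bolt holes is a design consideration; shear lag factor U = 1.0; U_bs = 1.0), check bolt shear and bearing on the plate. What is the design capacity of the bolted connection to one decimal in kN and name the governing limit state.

1414.3 kN (bearing governs)

Bolt shear: A_b = π(22)²/4 = 380.13 mm². φR_n = 0.75 × 469 × 380.13 × 15 × 1 = 2005.7 kN.
Bearing (6 mm plate, F_u = 450 MPa): end bolts L_c = 38 − 24/2 = 26, R_n = min(1.2×26×6×450, 2.4×22×6×450) = 84.24 kN/bolt; interior L_c = 66 − 24 = 42, R_n = 136.08 kN/bolt. φR_n = 0.75 × (3×84.24 + 12×136.08) = 1414.3 kN.
Governing: min(2005.7, 1414.3) = 1414.3 kN → bearing.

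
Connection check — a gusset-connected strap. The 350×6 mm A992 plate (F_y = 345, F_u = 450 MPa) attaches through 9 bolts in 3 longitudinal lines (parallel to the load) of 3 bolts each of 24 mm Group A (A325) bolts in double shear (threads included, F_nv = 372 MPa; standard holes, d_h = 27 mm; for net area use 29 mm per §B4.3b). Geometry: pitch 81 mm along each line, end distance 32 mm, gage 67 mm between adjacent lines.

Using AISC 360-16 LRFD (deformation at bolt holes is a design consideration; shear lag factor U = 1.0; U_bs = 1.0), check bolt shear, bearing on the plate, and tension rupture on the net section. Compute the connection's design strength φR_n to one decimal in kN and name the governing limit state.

532.6 kN (net-section rupture governs)

Bolt shear: A_b = π(24)²/4 = 452.39 mm². φR_n = 0.75 × 372 × 452.39 × 9 × 2 = 2271.9 kN.
Bearing (6 mm plate, F_u = 450 MPa): end bolts L_c = 32 − 27/2 = 18.5, R_n = min(1.2×18.5×6×450, 2.4×24×6×450) = 59.94 kN/bolt; interior L_c = 81 − 27 = 54, R_n = 155.52 kN/bolt. φR_n = 0.75 × (3×59.94 + 6×155.52) = 834.7 kN.
Tension rupture (net): A_n = (350 − 3×29)×6 = 1578 mm² (U = 1.0, A_e = A_n). φR_n = 0.75 × 450 × 1578 = 532.6 kN.
Governing: min(2271.9, 834.7, 532.6) = 532.6 kN → net-section rupture.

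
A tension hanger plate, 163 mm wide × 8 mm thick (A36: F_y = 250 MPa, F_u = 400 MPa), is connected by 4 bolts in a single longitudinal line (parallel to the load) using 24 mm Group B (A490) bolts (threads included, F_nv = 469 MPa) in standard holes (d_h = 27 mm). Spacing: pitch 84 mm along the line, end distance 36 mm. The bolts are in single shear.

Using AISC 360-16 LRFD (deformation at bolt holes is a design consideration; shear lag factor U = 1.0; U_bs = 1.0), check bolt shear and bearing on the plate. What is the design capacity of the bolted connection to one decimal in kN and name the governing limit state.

479.5 kN (bearing governs)

Bolt shear: A_b = π(24)²/4 = 452.39 mm². φR_n = 0.75 × 469 × 452.39 × 4 × 1 = 636.5 kN.
Bearing (8 mm plate, F_u = 400 MPa): end bolts L_c = 36 − 27/2 = 22.5, R_n = min(1.2×22.5×8×400, 2.4×24×8×400) = 86.4 kN/bolt; interior L_c = 84 − 27 = 57, R_n = 184.32 kN/bolt. φR_n = 0.75 × (1×86.4 + 3×184.32) = 479.5 kN.
Governing: min(636.5, 479.5) = 479.5 kN → bearing.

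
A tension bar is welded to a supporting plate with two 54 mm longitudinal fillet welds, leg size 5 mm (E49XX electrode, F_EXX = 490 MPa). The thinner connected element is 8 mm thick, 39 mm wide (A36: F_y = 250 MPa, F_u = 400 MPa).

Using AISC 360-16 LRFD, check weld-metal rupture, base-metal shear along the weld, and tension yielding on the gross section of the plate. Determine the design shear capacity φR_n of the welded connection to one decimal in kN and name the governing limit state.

70.2 kN (gross-section yield governs)

Weld metal: throat = 0.707×5 = 3.535 mm, L = 2×54 = 108 mm. φR_n = 0.75 × 0.6 × 490 × 3.535 × 108 = 84.2 kN.
Base metal shear (8 mm plate): yield φR_n = 1.0×0.6×250×8×108 = 129.6 kN; rupture φR_n = 0.75×0.6×400×8×108 = 155.5 kN; take 129.6 kN (yield).
Tension yield (gross): A_g = 39×8 = 312 mm². φR_n = 0.90 × 250 × 312 = 70.2 kN.
Governing: min(84.2, 129.6, 70.2) = 70.2 kN → gross-section yield.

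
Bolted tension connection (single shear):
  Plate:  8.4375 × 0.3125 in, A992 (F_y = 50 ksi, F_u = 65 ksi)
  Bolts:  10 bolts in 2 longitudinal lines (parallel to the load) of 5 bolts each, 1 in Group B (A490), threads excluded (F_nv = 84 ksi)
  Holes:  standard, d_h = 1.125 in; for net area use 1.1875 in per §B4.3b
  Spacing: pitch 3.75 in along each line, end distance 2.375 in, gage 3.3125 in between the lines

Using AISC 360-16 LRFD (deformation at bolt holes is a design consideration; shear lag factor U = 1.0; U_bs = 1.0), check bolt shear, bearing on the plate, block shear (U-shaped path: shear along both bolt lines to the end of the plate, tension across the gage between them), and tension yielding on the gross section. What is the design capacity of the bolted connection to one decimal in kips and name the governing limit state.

Bolt shear: A_b = π(1)²/4 = 0.7854 in². φR_n = 0.75 × 84 × 0.7854 × 10 × 1 = 494.8 kips.
Bearing (0.3125 in plate, F_u = 65 ksi): end bolts L_c = 2.375 − 1.125/2 = 1.8125, R_n = min(1.2×1.8125×0.3125×65, 2.4×1×0.3125×65) = 44.18 kips/bolt; interior L_c = 3.75 − 1.125 = 2.625, R_n = 48.75 kips/bolt. φR_n = 0.75 × (2×44.18 + 8×48.75) = 358.8 kips.
Block shear: shear path 2×[2.375+4×3.75] = 2×17.375 in, A_gv = 10.859, A_nv = 2×(17.375 − 4.5×1.1875)×0.3125 = 7.5195 in²; tension across gage: (3.3125 − 1×1.1875)×0.3125 = 0.66406 in². R_n = min(0.6×65×7.5195, 0.6×50×10.859) + 1.0×65×0.66406 = min(293.26, 325.77) + 43.164 = 336.42 kips. φR_n = 0.75 × 336.42 = 252.3 kips.
Tension yield (gross): A_g = 8.4375×0.3125 = 2.6367 in². φR_n = 0.90 × 50 × 2.6367 = 118.7 kips.
Governing: min(494.8, 358.8, 252.3, 118.7) = 118.7 kips → gross-section yield.

118.7 kips (gross-section yield governs)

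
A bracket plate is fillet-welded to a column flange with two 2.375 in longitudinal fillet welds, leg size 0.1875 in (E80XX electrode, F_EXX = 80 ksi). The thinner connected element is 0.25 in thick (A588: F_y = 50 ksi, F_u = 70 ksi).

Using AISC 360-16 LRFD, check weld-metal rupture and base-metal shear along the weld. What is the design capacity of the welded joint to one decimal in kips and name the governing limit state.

Weld metal: throat = 0.707×0.1875 = 0.13256 in, L = 2×2.375 = 4.75 in. φR_n = 0.75 × 0.6 × 80 × 0.13256 × 4.75 = 22.7 kips.
Base metal shear (0.25 in plate): yield φR_n = 1.0×0.6×50×0.25×4.75 = 35.6 kips; rupture φR_n = 0.75×0.6×70×0.25×4.75 = 37.4 kips; take 35.6 kips (yield).
Governing: min(22.7, 35.6) = 22.7 kips → weld metal.

22.7 kips (weld metal governs)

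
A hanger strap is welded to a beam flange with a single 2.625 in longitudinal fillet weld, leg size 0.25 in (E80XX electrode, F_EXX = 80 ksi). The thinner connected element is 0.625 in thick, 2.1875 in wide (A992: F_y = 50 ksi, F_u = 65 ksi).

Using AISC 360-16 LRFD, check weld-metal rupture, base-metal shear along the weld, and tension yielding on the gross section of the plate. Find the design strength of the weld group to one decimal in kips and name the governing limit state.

Weld metal: throat = 0.707×0.25 = 0.17675 in, L = 2.625 in. φR_n = 0.75 × 0.6 × 80 × 0.17675 × 2.625 = 16.7 kips.
Base metal shear (0.625 in plate): yield φR_n = 1.0×0.6×50×0.625×2.625 = 49.2 kips; rupture φR_n = 0.75×0.6×65×0.625×2.625 = 48.0 kips; take 48.0 kips (rupture).
Tension yield (gross): A_g = 2.1875×0.625 = 1.3672 in². φR_n = 0.90 × 50 × 1.3672 = 61.5 kips.
Governing: min(16.7, 48.0, 61.5) = 16.7 kips → weld metal.

16.7 kips (weld metal governs)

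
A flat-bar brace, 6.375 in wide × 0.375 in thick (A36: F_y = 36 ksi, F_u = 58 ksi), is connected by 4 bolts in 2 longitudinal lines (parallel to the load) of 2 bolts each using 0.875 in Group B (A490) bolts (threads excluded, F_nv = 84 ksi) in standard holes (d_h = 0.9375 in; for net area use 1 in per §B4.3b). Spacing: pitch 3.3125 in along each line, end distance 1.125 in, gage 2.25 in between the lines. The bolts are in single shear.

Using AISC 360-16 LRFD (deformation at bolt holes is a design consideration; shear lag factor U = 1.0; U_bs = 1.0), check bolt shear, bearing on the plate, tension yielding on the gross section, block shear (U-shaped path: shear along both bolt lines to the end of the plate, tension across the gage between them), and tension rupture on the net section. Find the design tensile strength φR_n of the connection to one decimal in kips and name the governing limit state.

71.4 kips (net-section rupture governs)

Bolt shear: A_b = π(0.875)²/4 = 0.60132 in². φR_n = 0.75 × 84 × 0.60132 × 4 × 1 = 151.5 kips.
Bearing (0.375 in plate, F_u = 58 ksi): end bolts L_c = 1.125 − 0.9375/2 = 0.65625, R_n = min(1.2×0.65625×0.375×58, 2.4×0.875×0.375×58) = 17.128 kips/bolt; interior L_c = 3.3125 − 0.9375 = 2.375, R_n = 45.675 kips/bolt. φR_n = 0.75 × (2×17.128 + 2×45.675) = 94.2 kips.
Tension yield (gross): A_g = 6.375×0.375 = 2.3906 in². φR_n = 0.90 × 36 × 2.3906 = 77.5 kips.
Block shear: shear path 2×[1.125+1×3.3125] = 2×4.4375 in, A_gv = 3.3281, A_nv = 2×(4.4375 − 1.5×1)×0.375 = 2.2031 in²; tension across gage: (2.25 − 1×1)×0.375 = 0.46875 in². R_n = min(0.6×58×2.2031, 0.6×36×3.3281) + 1.0×58×0.46875 = min(76.668, 71.887) + 27.188 = 99.075 kips. φR_n = 0.75 × 99.075 = 74.3 kips.
Tension rupture (net): A_n = (6.375 − 2×1)×0.375 = 1.6406 in² (U = 1.0, A_e = A_n). φR_n = 0.75 × 58 × 1.6406 = 71.4 kips.
Governing: min(151.5, 94.2, 77.5, 74.3, 71.4) = 71.4 kips → net-section rupture.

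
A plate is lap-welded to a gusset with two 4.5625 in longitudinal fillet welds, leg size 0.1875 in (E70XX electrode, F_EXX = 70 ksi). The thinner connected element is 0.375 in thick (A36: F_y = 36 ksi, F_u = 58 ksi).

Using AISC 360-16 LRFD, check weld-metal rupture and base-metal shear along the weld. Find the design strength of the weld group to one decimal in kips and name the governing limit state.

Weld metal: throat = 0.707×0.1875 = 0.13256 in, L = 2×4.5625 = 9.125 in. φR_n = 0.75 × 0.6 × 70 × 0.13256 × 9.125 = 38.1 kips.
Base metal shear (0.375 in plate): yield φR_n = 1.0×0.6×36×0.375×9.125 = 73.9 kips; rupture φR_n = 0.75×0.6×58×0.375×9.125 = 89.3 kips; take 73.9 kips (yield).
Governing: min(38.1, 73.9) = 38.1 kips → weld metal.

38.1 kips (weld metal governs)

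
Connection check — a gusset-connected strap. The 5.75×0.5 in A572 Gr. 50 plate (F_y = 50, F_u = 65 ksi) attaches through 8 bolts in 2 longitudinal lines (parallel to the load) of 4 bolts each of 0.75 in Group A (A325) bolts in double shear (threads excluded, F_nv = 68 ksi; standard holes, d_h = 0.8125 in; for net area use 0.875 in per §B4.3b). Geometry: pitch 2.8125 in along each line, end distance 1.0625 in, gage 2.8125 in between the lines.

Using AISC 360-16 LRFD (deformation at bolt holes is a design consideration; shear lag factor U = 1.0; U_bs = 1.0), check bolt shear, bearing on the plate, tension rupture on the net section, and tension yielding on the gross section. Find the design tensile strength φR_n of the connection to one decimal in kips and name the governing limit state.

Bolt shear: A_b = π(0.75)²/4 = 0.44179 in². φR_n = 0.75 × 68 × 0.44179 × 8 × 2 = 360.5 kips.
Bearing (0.5 in plate, F_u = 65 ksi): end bolts L_c = 1.0625 − 0.8125/2 = 0.65625, R_n = min(1.2×0.65625×0.5×65, 2.4×0.75×0.5×65) = 25.594 kips/bolt; interior L_c = 2.8125 − 0.8125 = 2, R_n = 58.5 kips/bolt. φR_n = 0.75 × (2×25.594 + 6×58.5) = 301.6 kips.
Tension rupture (net): A_n = (5.75 − 2×0.875)×0.5 = 2 in² (U = 1.0, A_e = A_n). φR_n = 0.75 × 65 × 2 = 97.5 kips.
Tension yield (gross): A_g = 5.75×0.5 = 2.875 in². φR_n = 0.90 × 50 × 2.875 = 129.4 kips.
Governing: min(360.5, 301.6, 97.5, 129.4) = 97.5 kips → net-section rupture.

97.5 kips (net-section rupture governs)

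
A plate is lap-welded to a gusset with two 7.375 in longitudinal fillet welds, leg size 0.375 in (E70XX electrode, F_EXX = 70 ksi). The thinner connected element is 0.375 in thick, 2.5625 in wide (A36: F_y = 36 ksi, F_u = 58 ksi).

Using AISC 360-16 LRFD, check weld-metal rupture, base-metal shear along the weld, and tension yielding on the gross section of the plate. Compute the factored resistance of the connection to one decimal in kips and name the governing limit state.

Weld metal: throat = 0.707×0.375 = 0.26513 in, L = 2×7.375 = 14.75 in. φR_n = 0.75 × 0.6 × 70 × 0.26513 × 14.75 = 123.2 kips.
Base metal shear (0.375 in plate): yield φR_n = 1.0×0.6×36×0.375×14.75 = 119.5 kips; rupture φR_n = 0.75×0.6×58×0.375×14.75 = 144.4 kips; take 119.5 kips (yield).
Tension yield (gross): A_g = 2.5625×0.375 = 0.96094 in². φR_n = 0.90 × 36 × 0.96094 = 31.1 kips.
Governing: min(123.2, 119.5, 31.1) = 31.1 kips → gross-section yield.

31.1 kips (gross-section yield governs)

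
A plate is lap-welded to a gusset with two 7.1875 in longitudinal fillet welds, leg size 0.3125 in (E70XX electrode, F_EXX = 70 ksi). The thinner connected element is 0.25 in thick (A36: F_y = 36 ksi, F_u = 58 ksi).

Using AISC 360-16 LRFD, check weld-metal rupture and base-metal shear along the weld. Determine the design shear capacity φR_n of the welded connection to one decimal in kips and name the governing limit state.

Weld metal: throat = 0.707×0.3125 = 0.22094 in, L = 2×7.1875 = 14.375 in. φR_n = 0.75 × 0.6 × 70 × 0.22094 × 14.375 = 100.0 kips.
Base metal shear (0.25 in plate): yield φR_n = 1.0×0.6×36×0.25×14.375 = 77.6 kips; rupture φR_n = 0.75×0.6×58×0.25×14.375 = 93.8 kips; take 77.6 kips (yield).
Governing: min(100.0, 77.6) = 77.6 kips → base-metal shear.

77.6 kips (base-metal shear governs)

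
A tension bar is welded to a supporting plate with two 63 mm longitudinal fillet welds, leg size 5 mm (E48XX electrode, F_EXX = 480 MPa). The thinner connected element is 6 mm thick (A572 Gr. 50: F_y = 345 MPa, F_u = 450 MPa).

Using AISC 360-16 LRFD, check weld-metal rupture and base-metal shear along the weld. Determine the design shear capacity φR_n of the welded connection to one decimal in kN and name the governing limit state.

96.2 kN (weld metal governs)

Weld metal: throat = 0.707×5 = 3.535 mm, L = 2×63 = 126 mm. φR_n = 0.75 × 0.6 × 480 × 3.535 × 126 = 96.2 kN.
Base metal shear (6 mm plate): yield φR_n = 1.0×0.6×345×6×126 = 156.5 kN; rupture φR_n = 0.75×0.6×450×6×126 = 153.1 kN; take 153.1 kN (rupture).
Governing: min(96.2, 153.1) = 96.2 kN → weld metal.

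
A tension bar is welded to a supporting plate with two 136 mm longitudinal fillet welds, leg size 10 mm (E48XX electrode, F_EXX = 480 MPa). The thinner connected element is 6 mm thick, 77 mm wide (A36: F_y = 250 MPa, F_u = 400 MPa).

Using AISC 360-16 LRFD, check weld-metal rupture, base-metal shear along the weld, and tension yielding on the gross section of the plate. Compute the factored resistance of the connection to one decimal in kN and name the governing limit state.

Weld metal: throat = 0.707×10 = 7.07 mm, L = 2×136 = 272 mm. φR_n = 0.75 × 0.6 × 480 × 7.07 × 272 = 415.4 kN.
Base metal shear (6 mm plate): yield φR_n = 1.0×0.6×250×6×272 = 244.8 kN; rupture φR_n = 0.75×0.6×400×6×272 = 293.8 kN; take 244.8 kN (yield).
Tension yield (gross): A_g = 77×6 = 462 mm². φR_n = 0.90 × 250 × 462 = 104.0 kN.
Governing: min(415.4, 244.8, 104.0) = 104.0 kN → gross-section yield.

104.0 kN (gross-section yield governs)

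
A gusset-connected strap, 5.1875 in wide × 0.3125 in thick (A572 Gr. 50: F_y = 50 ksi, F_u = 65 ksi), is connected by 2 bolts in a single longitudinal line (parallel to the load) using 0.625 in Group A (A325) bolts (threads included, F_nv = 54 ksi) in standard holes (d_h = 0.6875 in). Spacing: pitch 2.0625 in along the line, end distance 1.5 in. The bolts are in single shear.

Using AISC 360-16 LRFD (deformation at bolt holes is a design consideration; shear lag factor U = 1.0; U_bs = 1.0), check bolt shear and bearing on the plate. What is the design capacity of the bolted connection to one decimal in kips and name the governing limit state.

24.9 kips (bolt shear governs)

Bolt shear: A_b = π(0.625)²/4 = 0.3068 in². φR_n = 0.75 × 54 × 0.3068 × 2 × 1 = 24.9 kips.
Bearing (0.3125 in plate, F_u = 65 ksi): end bolts L_c = 1.5 − 0.6875/2 = 1.15625, R_n = min(1.2×1.15625×0.3125×65, 2.4×0.625×0.3125×65) = 28.184 kips/bolt; interior L_c = 2.0625 − 0.6875 = 1.375, R_n = 30.469 kips/bolt. φR_n = 0.75 × (1×28.184 + 1×30.469) = 44.0 kips.
Governing: min(24.9, 44.0) = 24.9 kips → bolt shear.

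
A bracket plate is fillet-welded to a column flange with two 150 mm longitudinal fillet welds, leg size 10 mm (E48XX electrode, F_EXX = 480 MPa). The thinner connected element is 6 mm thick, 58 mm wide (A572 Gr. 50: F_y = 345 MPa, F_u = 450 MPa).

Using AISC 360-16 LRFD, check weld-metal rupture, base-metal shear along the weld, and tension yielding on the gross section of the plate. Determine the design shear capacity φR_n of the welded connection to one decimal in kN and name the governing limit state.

Weld metal: throat = 0.707×10 = 7.07 mm, L = 2×150 = 300 mm. φR_n = 0.75 × 0.6 × 480 × 7.07 × 300 = 458.1 kN.
Base metal shear (6 mm plate): yield φR_n = 1.0×0.6×345×6×300 = 372.6 kN; rupture φR_n = 0.75×0.6×450×6×300 = 364.5 kN; take 364.5 kN (rupture).
Tension yield (gross): A_g = 58×6 = 348 mm². φR_n = 0.90 × 345 × 348 = 108.1 kN.
Governing: min(458.1, 364.5, 108.1) = 108.1 kN → gross-section yield.

108.1 kN (gross-section yield governs)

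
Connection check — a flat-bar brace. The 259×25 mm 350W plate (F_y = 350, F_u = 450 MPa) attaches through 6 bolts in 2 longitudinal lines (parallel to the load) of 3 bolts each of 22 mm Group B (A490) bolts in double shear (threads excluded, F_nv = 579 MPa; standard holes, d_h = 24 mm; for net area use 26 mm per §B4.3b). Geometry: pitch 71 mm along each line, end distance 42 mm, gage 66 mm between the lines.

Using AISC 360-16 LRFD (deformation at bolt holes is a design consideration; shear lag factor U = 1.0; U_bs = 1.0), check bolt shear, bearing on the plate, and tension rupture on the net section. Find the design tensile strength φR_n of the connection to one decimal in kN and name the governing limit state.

Bolt shear: A_b = π(22)²/4 = 380.13 mm². φR_n = 0.75 × 579 × 380.13 × 6 × 2 = 1980.9 kN.
Bearing (25 mm plate, F_u = 450 MPa): end bolts L_c = 42 − 24/2 = 30, R_n = min(1.2×30×25×450, 2.4×22×25×450) = 405 kN/bolt; interior L_c = 71 − 24 = 47, R_n = 594 kN/bolt. φR_n = 0.75 × (2×405 + 4×594) = 2389.5 kN.
Tension rupture (net): A_n = (259 − 2×26)×25 = 5175 mm² (U = 1.0, A_e = A_n). φR_n = 0.75 × 450 × 5175 = 1746.6 kN.
Governing: min(1980.9, 2389.5, 1746.6) = 1746.6 kN → net-section rupture.

1746.6 kN (net-section rupture governs)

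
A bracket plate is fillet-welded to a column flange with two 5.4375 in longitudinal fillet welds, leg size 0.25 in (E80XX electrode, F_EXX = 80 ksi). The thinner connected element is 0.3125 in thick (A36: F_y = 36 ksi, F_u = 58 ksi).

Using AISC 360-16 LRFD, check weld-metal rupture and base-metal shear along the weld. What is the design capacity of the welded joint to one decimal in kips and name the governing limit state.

69.2 kips (weld metal governs)

Weld metal: throat = 0.707×0.25 = 0.17675 in, L = 2×5.4375 = 10.875 in. φR_n = 0.75 × 0.6 × 80 × 0.17675 × 10.875 = 69.2 kips.
Base metal shear (0.3125 in plate): yield φR_n = 1.0×0.6×36×0.3125×10.875 = 73.4 kips; rupture φR_n = 0.75×0.6×58×0.3125×10.875 = 88.7 kips; take 73.4 kips (yield).
Governing: min(69.2, 73.4) = 69.2 kips → weld metal.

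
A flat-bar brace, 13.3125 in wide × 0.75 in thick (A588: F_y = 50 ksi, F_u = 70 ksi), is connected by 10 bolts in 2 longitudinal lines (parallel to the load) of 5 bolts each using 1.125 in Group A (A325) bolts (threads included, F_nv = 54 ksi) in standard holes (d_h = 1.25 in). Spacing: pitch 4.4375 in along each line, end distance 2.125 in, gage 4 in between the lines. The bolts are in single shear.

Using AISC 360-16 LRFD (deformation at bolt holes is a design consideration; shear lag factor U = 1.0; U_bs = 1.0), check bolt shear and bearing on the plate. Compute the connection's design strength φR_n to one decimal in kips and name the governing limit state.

402.6 kips (bolt shear governs)

Bolt shear: A_b = π(1.125)²/4 = 0.99402 in². φR_n = 0.75 × 54 × 0.99402 × 10 × 1 = 402.6 kips.
Bearing (0.75 in plate, F_u = 70 ksi): end bolts L_c = 2.125 − 1.25/2 = 1.5, R_n = min(1.2×1.5×0.75×70, 2.4×1.125×0.75×70) = 94.5 kips/bolt; interior L_c = 4.4375 − 1.25 = 3.1875, R_n = 141.75 kips/bolt. φR_n = 0.75 × (2×94.5 + 8×141.75) = 992.3 kips.
Governing: min(402.6, 992.3) = 402.6 kips → bolt shear.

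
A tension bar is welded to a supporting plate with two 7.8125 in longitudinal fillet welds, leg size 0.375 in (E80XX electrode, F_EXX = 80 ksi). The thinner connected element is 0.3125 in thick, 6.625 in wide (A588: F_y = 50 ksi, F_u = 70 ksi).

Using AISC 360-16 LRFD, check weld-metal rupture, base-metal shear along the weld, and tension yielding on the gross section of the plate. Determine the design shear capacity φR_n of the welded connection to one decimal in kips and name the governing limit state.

Weld metal: throat = 0.707×0.375 = 0.26513 in, L = 2×7.8125 = 15.625 in. φR_n = 0.75 × 0.6 × 80 × 0.26513 × 15.625 = 149.1 kips.
Base metal shear (0.3125 in plate): yield φR_n = 1.0×0.6×50×0.3125×15.625 = 146.5 kips; rupture φR_n = 0.75×0.6×70×0.3125×15.625 = 153.8 kips; take 146.5 kips (yield).
Tension yield (gross): A_g = 6.625×0.3125 = 2.0703 in². φR_n = 0.90 × 50 × 2.0703 = 93.2 kips.
Governing: min(149.1, 146.5, 93.2) = 93.2 kips → gross-section yield.

93.2 kips (gross-section yield governs)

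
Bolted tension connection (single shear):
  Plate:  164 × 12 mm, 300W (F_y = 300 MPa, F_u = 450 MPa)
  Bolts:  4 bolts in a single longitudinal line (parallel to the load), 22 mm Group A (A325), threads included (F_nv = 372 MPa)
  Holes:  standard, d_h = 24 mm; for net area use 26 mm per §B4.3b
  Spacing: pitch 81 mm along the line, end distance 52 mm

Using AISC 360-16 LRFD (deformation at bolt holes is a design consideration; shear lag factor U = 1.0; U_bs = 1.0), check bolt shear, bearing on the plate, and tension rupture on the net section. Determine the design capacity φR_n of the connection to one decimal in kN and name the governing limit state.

424.2 kN (bolt shear governs)

Bolt shear: A_b = π(22)²/4 = 380.13 mm². φR_n = 0.75 × 372 × 380.13 × 4 × 1 = 424.2 kN.
Bearing (12 mm plate, F_u = 450 MPa): end bolts L_c = 52 − 24/2 = 40, R_n = min(1.2×40×12×450, 2.4×22×12×450) = 259.2 kN/bolt; interior L_c = 81 − 24 = 57, R_n = 285.12 kN/bolt. φR_n = 0.75 × (1×259.2 + 3×285.12) = 835.9 kN.
Tension rupture (net): A_n = (164 − 1×26)×12 = 1656 mm² (U = 1.0, A_e = A_n). φR_n = 0.75 × 450 × 1656 = 558.9 kN.
Governing: min(424.2, 835.9, 558.9) = 424.2 kN → bolt shear.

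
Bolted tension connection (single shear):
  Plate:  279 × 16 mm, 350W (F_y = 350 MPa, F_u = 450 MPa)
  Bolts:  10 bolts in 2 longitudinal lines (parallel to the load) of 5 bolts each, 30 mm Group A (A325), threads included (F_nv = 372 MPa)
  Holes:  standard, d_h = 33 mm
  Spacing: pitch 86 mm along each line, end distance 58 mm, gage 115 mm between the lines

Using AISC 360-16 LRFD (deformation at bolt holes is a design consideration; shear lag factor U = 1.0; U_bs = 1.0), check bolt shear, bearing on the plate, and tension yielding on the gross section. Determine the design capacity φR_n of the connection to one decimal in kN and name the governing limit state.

Bolt shear: A_b = π(30)²/4 = 706.86 mm². φR_n = 0.75 × 372 × 706.86 × 10 × 1 = 1972.1 kN.
Bearing (16 mm plate, F_u = 450 MPa): end bolts L_c = 58 − 33/2 = 41.5, R_n = min(1.2×41.5×16×450, 2.4×30×16×450) = 358.56 kN/bolt; interior L_c = 86 − 33 = 53, R_n = 457.92 kN/bolt. φR_n = 0.75 × (2×358.56 + 8×457.92) = 3285.4 kN.
Tension yield (gross): A_g = 279×16 = 4464 mm². φR_n = 0.90 × 350 × 4464 = 1406.2 kN.
Governing: min(1972.1, 3285.4, 1406.2) = 1406.2 kN → gross-section yield.

1406.2 kN (gross-section yield governs)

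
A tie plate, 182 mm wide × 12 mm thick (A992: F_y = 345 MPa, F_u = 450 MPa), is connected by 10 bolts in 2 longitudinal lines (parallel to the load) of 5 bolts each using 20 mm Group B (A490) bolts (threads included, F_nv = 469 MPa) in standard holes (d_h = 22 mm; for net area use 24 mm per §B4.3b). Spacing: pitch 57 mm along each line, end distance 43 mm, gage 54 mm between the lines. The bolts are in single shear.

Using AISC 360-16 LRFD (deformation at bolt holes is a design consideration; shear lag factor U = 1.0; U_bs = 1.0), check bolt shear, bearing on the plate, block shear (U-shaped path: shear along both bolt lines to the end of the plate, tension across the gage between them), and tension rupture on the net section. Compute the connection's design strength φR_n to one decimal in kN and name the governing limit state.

Bolt shear: A_b = π(20)²/4 = 314.16 mm². φR_n = 0.75 × 469 × 314.16 × 10 × 1 = 1105.1 kN.
Bearing (12 mm plate, F_u = 450 MPa): end bolts L_c = 43 − 22/2 = 32, R_n = min(1.2×32×12×450, 2.4×20×12×450) = 207.36 kN/bolt; interior L_c = 57 − 22 = 35, R_n = 226.8 kN/bolt. φR_n = 0.75 × (2×207.36 + 8×226.8) = 1671.8 kN.
Block shear: shear path 2×[43+4×57] = 2×271 mm, A_gv = 6504, A_nv = 2×(271 − 4.5×24)×12 = 3912 mm²; tension across gage: (54 − 1×24)×12 = 360 mm². R_n = min(0.6×450×3912, 0.6×345×6504) + 1.0×450×360 = min(1056.2, 1346.3) + 162 = 1218.2 kN. φR_n = 0.75 × 1218.2 = 913.7 kN.
Tension rupture (net): A_n = (182 − 2×24)×12 = 1608 mm² (U = 1.0, A_e = A_n). φR_n = 0.75 × 450 × 1608 = 542.7 kN.
Governing: min(1105.1, 1671.8, 913.7, 542.7) = 542.7 kN → net-section rupture.

542.7 kN (net-section rupture governs)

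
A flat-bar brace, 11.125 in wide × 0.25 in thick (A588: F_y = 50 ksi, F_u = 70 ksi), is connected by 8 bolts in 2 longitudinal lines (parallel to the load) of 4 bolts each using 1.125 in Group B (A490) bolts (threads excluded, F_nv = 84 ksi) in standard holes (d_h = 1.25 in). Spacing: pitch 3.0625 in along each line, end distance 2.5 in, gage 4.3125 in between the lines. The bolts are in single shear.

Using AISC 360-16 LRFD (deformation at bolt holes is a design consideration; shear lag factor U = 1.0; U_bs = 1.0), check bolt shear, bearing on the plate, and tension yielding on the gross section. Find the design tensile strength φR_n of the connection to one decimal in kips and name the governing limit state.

125.2 kips (gross-section yield governs)

Bolt shear: A_b = π(1.125)²/4 = 0.99402 in². φR_n = 0.75 × 84 × 0.99402 × 8 × 1 = 501.0 kips.
Bearing (0.25 in plate, F_u = 70 ksi): end bolts L_c = 2.5 − 1.25/2 = 1.875, R_n = min(1.2×1.875×0.25×70, 2.4×1.125×0.25×70) = 39.375 kips/bolt; interior L_c = 3.0625 − 1.25 = 1.8125, R_n = 38.063 kips/bolt. φR_n = 0.75 × (2×39.375 + 6×38.063) = 230.3 kips.
Tension yield (gross): A_g = 11.125×0.25 = 2.7813 in². φR_n = 0.90 × 50 × 2.7813 = 125.2 kips.
Governing: min(501.0, 230.3, 125.2) = 125.2 kips → gross-section yield.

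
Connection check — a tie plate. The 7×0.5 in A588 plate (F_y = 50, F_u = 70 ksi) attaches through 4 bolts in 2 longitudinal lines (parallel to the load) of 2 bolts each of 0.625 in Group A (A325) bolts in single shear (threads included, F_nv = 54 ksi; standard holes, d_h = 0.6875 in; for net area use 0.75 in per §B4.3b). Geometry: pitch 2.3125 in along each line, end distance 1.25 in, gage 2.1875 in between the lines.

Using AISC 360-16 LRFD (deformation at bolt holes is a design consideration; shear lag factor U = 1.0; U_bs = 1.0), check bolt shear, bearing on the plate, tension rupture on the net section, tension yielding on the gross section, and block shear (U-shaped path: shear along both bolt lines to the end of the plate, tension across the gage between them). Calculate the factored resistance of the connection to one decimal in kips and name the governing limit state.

Bolt shear: A_b = π(0.625)²/4 = 0.3068 in². φR_n = 0.75 × 54 × 0.3068 × 4 × 1 = 49.7 kips.
Bearing (0.5 in plate, F_u = 70 ksi): end bolts L_c = 1.25 − 0.6875/2 = 0.90625, R_n = min(1.2×0.90625×0.5×70, 2.4×0.625×0.5×70) = 38.063 kips/bolt; interior L_c = 2.3125 − 0.6875 = 1.625, R_n = 52.5 kips/bolt. φR_n = 0.75 × (2×38.063 + 2×52.5) = 135.8 kips.
Tension rupture (net): A_n = (7 − 2×0.75)×0.5 = 2.75 in² (U = 1.0, A_e = A_n). φR_n = 0.75 × 70 × 2.75 = 144.4 kips.
Tension yield (gross): A_g = 7×0.5 = 3.5 in². φR_n = 0.90 × 50 × 3.5 = 157.5 kips.
Block shear: shear path 2×[1.25+1×2.3125] = 2×3.5625 in, A_gv = 3.5625, A_nv = 2×(3.5625 − 1.5×0.75)×0.5 = 2.4375 in²; tension across gage: (2.1875 − 1×0.75)×0.5 = 0.71875 in². R_n = min(0.6×70×2.4375, 0.6×50×3.5625) + 1.0×70×0.71875 = min(102.38, 106.88) + 50.313 = 152.69 kips. φR_n = 0.75 × 152.69 = 114.5 kips.
Governing: min(49.7, 135.8, 144.4, 157.5, 114.5) = 49.7 kips → bolt shear.

49.7 kips (bolt shear governs)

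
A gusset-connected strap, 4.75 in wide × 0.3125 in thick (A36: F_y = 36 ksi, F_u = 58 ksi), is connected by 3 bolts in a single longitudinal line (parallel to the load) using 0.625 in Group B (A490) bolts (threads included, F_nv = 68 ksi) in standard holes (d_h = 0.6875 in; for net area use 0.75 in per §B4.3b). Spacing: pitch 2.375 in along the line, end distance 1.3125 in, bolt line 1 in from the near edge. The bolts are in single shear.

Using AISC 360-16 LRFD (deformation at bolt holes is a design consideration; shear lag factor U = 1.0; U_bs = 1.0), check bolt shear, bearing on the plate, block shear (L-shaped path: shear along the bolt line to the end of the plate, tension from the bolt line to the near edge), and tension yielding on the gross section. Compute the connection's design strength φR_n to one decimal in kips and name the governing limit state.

39.2 kips (block shear governs)

Bolt shear: A_b = π(0.625)²/4 = 0.3068 in². φR_n = 0.75 × 68 × 0.3068 × 3 × 1 = 46.9 kips.
Bearing (0.3125 in plate, F_u = 58 ksi): end bolts L_c = 1.3125 − 0.6875/2 = 0.96875, R_n = min(1.2×0.96875×0.3125×58, 2.4×0.625×0.3125×58) = 21.07 kips/bolt; interior L_c = 2.375 − 0.6875 = 1.6875, R_n = 27.188 kips/bolt. φR_n = 0.75 × (1×21.07 + 2×27.188) = 56.6 kips.
Block shear: shear path 1×[1.3125+2×2.375] = 1×6.0625 in, A_gv = 1.8945, A_nv = 1×(6.0625 − 2.5×0.75)×0.3125 = 1.3086 in²; tension to near edge: (1 − 0.5×0.75)×0.3125 = 0.19531 in². R_n = min(0.6×58×1.3086, 0.6×36×1.8945) + 1.0×58×0.19531 = min(45.539, 40.921) + 11.328 = 52.249 kips. φR_n = 0.75 × 52.249 = 39.2 kips.
Tension yield (gross): A_g = 4.75×0.3125 = 1.4844 in². φR_n = 0.90 × 36 × 1.4844 = 48.1 kips.
Governing: min(46.9, 56.6, 39.2, 48.1) = 39.2 kips → block shear.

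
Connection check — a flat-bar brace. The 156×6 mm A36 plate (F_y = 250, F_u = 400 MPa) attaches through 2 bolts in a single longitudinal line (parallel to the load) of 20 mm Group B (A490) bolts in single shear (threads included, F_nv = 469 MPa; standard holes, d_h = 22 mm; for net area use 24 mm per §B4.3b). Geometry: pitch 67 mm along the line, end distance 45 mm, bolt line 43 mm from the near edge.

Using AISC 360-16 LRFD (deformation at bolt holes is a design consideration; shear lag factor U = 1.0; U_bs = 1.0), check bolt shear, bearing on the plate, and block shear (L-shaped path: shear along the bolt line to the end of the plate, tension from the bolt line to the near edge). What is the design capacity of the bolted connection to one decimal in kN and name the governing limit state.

Bolt shear: A_b = π(20)²/4 = 314.16 mm². φR_n = 0.75 × 469 × 314.16 × 2 × 1 = 221.0 kN.
Bearing (6 mm plate, F_u = 400 MPa): end bolts L_c = 45 − 22/2 = 34, R_n = min(1.2×34×6×400, 2.4×20×6×400) = 97.92 kN/bolt; interior L_c = 67 − 22 = 45, R_n = 115.2 kN/bolt. φR_n = 0.75 × (1×97.92 + 1×115.2) = 159.8 kN.
Block shear: shear path 1×[45+1×67] = 1×112 mm, A_gv = 672, A_nv = 1×(112 − 1.5×24)×6 = 456 mm²; tension to near edge: (43 − 0.5×24)×6 = 186 mm². R_n = min(0.6×400×456, 0.6×250×672) + 1.0×400×186 = min(109.44, 100.8) + 74.4 = 175.2 kN. φR_n = 0.75 × 175.2 = 131.4 kN.
Governing: min(221.0, 159.8, 131.4) = 131.4 kN → block shear.

131.4 kN (block shear governs)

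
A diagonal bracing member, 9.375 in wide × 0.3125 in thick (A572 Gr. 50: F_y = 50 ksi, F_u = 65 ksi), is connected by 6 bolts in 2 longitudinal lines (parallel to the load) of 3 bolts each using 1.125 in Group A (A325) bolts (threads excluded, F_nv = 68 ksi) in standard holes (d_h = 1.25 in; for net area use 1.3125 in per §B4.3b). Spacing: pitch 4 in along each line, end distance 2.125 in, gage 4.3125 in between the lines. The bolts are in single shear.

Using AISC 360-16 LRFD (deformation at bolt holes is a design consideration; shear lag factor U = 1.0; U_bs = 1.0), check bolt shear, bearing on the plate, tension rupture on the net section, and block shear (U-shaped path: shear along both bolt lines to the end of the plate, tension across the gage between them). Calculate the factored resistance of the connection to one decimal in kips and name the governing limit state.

102.8 kips (net-section rupture governs)

Bolt shear: A_b = π(1.125)²/4 = 0.99402 in². φR_n = 0.75 × 68 × 0.99402 × 6 × 1 = 304.2 kips.
Bearing (0.3125 in plate, F_u = 65 ksi): end bolts L_c = 2.125 − 1.25/2 = 1.5, R_n = min(1.2×1.5×0.3125×65, 2.4×1.125×0.3125×65) = 36.563 kips/bolt; interior L_c = 4 − 1.25 = 2.75, R_n = 54.844 kips/bolt. φR_n = 0.75 × (2×36.563 + 4×54.844) = 219.4 kips.
Tension rupture (net): A_n = (9.375 − 2×1.3125)×0.3125 = 2.1094 in² (U = 1.0, A_e = A_n). φR_n = 0.75 × 65 × 2.1094 = 102.8 kips.
Block shear: shear path 2×[2.125+2×4] = 2×10.125 in, A_gv = 6.3281, A_nv = 2×(10.125 − 2.5×1.3125)×0.3125 = 4.2773 in²; tension across gage: (4.3125 − 1×1.3125)×0.3125 = 0.9375 in². R_n = min(0.6×65×4.2773, 0.6×50×6.3281) + 1.0×65×0.9375 = min(166.81, 189.84) + 60.938 = 227.75 kips. φR_n = 0.75 × 227.75 = 170.8 kips.
Governing: min(304.2, 219.4, 102.8, 170.8) = 102.8 kips → net-section rupture.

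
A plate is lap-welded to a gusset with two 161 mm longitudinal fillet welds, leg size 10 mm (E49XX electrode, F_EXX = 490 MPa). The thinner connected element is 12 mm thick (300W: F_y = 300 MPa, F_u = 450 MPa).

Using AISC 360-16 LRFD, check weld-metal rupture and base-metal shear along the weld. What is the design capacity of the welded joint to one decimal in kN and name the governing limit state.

Weld metal: throat = 0.707×10 = 7.07 mm, L = 2×161 = 322 mm. φR_n = 0.75 × 0.6 × 490 × 7.07 × 322 = 502.0 kN.
Base metal shear (12 mm plate): yield φR_n = 1.0×0.6×300×12×322 = 695.5 kN; rupture φR_n = 0.75×0.6×450×12×322 = 782.5 kN; take 695.5 kN (yield).
Governing: min(502.0, 695.5) = 502.0 kN → weld metal.

502.0 kN (weld metal governs)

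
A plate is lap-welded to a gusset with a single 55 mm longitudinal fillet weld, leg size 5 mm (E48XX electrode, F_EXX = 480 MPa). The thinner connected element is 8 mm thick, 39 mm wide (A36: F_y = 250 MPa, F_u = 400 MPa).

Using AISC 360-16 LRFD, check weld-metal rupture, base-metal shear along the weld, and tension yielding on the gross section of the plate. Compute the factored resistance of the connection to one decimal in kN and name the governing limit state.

42.0 kN (weld metal governs)

Weld metal: throat = 0.707×5 = 3.535 mm, L = 55 mm. φR_n = 0.75 × 0.6 × 480 × 3.535 × 55 = 42.0 kN.
Base metal shear (8 mm plate): yield φR_n = 1.0×0.6×250×8×55 = 66.0 kN; rupture φR_n = 0.75×0.6×400×8×55 = 79.2 kN; take 66.0 kN (yield).
Tension yield (gross): A_g = 39×8 = 312 mm². φR_n = 0.90 × 250 × 312 = 70.2 kN.
Governing: min(42.0, 66.0, 70.2) = 42.0 kN → weld metal.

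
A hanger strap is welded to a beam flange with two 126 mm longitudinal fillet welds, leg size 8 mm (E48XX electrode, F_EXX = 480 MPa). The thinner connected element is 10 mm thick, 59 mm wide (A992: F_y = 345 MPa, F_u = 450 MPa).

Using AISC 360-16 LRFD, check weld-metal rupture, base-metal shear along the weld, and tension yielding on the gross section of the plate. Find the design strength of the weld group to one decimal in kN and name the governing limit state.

Weld metal: throat = 0.707×8 = 5.656 mm, L = 2×126 = 252 mm. φR_n = 0.75 × 0.6 × 480 × 5.656 × 252 = 307.9 kN.
Base metal shear (10 mm plate): yield φR_n = 1.0×0.6×345×10×252 = 521.6 kN; rupture φR_n = 0.75×0.6×450×10×252 = 510.3 kN; take 510.3 kN (rupture).
Tension yield (gross): A_g = 59×10 = 590 mm². φR_n = 0.90 × 345 × 590 = 183.2 kN.
Governing: min(307.9, 510.3, 183.2) = 183.2 kN → gross-section yield.

183.2 kN (gross-section yield governs)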